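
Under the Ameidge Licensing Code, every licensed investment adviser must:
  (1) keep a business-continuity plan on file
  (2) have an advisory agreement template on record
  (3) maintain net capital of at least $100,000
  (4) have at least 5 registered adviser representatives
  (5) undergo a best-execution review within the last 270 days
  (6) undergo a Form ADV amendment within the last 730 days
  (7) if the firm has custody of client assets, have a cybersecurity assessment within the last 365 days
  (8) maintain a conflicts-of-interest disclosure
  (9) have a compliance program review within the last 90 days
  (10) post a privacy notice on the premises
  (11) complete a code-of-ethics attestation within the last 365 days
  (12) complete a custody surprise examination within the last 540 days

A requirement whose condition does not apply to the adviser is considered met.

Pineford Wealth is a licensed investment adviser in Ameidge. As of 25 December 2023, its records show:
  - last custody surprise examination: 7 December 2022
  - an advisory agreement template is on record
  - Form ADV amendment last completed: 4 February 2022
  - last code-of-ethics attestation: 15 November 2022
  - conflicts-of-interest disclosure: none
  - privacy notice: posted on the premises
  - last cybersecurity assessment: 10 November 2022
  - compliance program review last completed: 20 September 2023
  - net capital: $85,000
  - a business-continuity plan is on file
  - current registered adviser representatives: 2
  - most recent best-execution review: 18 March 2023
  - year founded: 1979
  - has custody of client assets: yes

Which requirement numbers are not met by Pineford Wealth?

1. business-continuity plan present → met
2. advisory agreement template present → met
3. net capital $85,000 < $100,000 → not met
4. registered adviser representatives 2 < 5 → not met
5. best-execution review 282 days ago vs limit 270 → not met
6. Form ADV amendment 689 days ago vs limit 730 → met
7. condition 'has custody of client assets' holds; cybersecurity assessment 410 days ago vs limit 365 → not met
8. conflicts-of-interest disclosure absent → not met
9. compliance program review 96 days ago vs limit 90 → not met
10. privacy notice present → met
11. code-of-ethics attestation 405 days ago vs limit 365 → not met
12. custody surprise examination 383 days ago vs limit 540 → met
Not met: 3, 4, 5, 7, 8, 9, 11

3, 4, 5, 7, 8, 9, 11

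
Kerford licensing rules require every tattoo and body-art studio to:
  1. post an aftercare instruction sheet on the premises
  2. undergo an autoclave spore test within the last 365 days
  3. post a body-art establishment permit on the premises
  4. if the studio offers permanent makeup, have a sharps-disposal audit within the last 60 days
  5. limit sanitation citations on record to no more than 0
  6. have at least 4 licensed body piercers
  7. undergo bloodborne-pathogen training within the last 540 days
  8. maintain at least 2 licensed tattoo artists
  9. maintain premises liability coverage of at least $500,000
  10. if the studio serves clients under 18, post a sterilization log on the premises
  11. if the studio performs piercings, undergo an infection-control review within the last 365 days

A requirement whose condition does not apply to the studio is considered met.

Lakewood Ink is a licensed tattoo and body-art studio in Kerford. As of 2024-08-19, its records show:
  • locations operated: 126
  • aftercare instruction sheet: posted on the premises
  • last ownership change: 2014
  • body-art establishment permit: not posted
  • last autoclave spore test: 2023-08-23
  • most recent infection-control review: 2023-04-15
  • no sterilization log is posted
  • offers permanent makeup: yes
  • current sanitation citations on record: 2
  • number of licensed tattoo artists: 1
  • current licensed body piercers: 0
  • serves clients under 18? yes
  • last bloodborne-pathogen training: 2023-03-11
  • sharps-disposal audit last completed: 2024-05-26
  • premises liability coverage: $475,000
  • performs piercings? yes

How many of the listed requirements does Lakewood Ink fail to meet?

1. aftercare instruction sheet present → met
2. autoclave spore test 362 days ago vs limit 365 → met
3. body-art establishment permit absent → not met
4. condition 'offers permanent makeup' holds; sharps-disposal audit 85 days ago vs limit 60 → not met
5. sanitation citations on record 2 > 0 → not met
6. licensed body piercers 0 < 4 → not met
7. bloodborne-pathogen training 527 days ago vs limit 540 → met
8. licensed tattoo artists 1 < 2 → not met
9. premises liability coverage $475,000 < $500,000 → not met
10. condition 'serves clients under 18' holds; sterilization log absent → not met
11. condition 'performs piercings' holds; infection-control review 492 days ago vs limit 365 → not met
Not met: 8 of 11

8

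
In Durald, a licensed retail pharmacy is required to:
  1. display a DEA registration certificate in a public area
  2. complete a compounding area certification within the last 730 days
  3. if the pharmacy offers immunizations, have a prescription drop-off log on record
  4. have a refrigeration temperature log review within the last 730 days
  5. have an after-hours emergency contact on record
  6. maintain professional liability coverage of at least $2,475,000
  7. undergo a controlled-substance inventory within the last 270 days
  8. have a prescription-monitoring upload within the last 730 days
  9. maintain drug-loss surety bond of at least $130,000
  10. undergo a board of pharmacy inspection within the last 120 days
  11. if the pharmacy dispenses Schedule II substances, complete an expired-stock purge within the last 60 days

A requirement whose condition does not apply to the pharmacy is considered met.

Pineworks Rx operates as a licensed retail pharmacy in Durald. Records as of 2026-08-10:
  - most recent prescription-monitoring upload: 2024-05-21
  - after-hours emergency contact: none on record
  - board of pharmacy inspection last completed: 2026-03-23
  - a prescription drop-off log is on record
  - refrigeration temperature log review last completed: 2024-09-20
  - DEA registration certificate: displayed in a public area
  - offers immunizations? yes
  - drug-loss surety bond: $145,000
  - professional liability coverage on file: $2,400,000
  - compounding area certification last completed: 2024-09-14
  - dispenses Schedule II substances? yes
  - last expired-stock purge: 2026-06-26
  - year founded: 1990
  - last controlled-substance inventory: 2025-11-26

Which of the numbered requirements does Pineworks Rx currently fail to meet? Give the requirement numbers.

5, 6, 8, 10

1. DEA registration certificate present → met
2. compounding area certification 695 days ago vs limit 730 → met
3. condition 'offers immunizations' holds; prescription drop-off log present → met
4. refrigeration temperature log review 689 days ago vs limit 730 → met
5. after-hours emergency contact absent → not met
6. professional liability coverage $2,400,000 < $2,475,000 → not met
7. controlled-substance inventory 257 days ago vs limit 270 → met
8. prescription-monitoring upload 811 days ago vs limit 730 → not met
9. drug-loss surety bond $145,000 ≥ $130,000 → met
10. board of pharmacy inspection 140 days ago vs limit 120 → not met
11. condition 'dispenses Schedule II substances' holds; expired-stock purge 45 days ago vs limit 60 → met
Not met: 5, 6, 8, 10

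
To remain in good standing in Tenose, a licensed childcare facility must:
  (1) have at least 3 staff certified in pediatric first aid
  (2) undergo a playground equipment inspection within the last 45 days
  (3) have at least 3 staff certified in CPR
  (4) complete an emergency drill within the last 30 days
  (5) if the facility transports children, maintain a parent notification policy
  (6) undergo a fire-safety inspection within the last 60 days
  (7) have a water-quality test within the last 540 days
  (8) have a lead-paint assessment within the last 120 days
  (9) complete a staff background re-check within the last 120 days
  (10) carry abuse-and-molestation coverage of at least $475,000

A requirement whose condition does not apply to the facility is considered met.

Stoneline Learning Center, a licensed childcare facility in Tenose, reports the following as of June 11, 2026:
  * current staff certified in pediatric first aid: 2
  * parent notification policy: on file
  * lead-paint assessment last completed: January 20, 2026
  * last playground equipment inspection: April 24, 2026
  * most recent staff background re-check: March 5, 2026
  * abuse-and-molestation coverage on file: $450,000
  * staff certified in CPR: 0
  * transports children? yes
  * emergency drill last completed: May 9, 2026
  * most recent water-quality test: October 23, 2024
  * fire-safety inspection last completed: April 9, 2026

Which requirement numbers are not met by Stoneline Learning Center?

1, 2, 3, 4, 6, 7, 8, 10

1. staff certified in pediatric first aid 2 < 3 → not met
2. playground equipment inspection 48 days ago vs limit 45 → not met
3. staff certified in CPR 0 < 3 → not met
4. emergency drill 33 days ago vs limit 30 → not met
5. condition 'transports children' holds; parent notification policy present → met
6. fire-safety inspection 63 days ago vs limit 60 → not met
7. water-quality test 596 days ago vs limit 540 → not met
8. lead-paint assessment 142 days ago vs limit 120 → not met
9. staff background re-check 98 days ago vs limit 120 → met
10. abuse-and-molestation coverage $450,000 < $475,000 → not met
Not met: 1, 2, 3, 4, 6, 7, 8, 10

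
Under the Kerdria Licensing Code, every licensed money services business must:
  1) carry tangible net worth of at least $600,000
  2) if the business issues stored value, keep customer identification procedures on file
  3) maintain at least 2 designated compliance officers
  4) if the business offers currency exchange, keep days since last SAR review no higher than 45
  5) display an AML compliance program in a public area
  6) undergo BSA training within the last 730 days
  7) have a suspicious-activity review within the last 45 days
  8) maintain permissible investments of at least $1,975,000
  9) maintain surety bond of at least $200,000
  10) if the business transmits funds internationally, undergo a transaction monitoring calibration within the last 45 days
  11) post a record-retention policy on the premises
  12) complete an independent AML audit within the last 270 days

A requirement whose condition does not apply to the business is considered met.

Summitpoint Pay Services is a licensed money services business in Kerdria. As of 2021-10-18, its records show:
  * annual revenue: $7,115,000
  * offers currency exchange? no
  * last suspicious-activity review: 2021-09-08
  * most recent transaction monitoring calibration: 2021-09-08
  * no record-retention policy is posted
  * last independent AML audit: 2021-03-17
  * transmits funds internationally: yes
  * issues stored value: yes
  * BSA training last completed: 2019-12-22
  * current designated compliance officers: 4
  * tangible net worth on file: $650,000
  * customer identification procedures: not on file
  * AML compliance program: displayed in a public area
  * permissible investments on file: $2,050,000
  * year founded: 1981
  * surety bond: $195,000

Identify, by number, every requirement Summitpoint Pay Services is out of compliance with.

2, 9, 11

1. tangible net worth $650,000 ≥ $600,000 → met
2. condition 'issues stored value' holds; customer identification procedures absent → not met
3. designated compliance officers 4 ≥ 2 → met
4. condition 'offers currency exchange' does not hold → requirement n/a → met
5. AML compliance program present → met
6. BSA training 666 days ago vs limit 730 → met
7. suspicious-activity review 40 days ago vs limit 45 → met
8. permissible investments $2,050,000 ≥ $1,975,000 → met
9. surety bond $195,000 < $200,000 → not met
10. condition 'transmits funds internationally' holds; transaction monitoring calibration 40 days ago vs limit 45 → met
11. record-retention policy absent → not met
12. independent AML audit 215 days ago vs limit 270 → met
Not met: 2, 9, 11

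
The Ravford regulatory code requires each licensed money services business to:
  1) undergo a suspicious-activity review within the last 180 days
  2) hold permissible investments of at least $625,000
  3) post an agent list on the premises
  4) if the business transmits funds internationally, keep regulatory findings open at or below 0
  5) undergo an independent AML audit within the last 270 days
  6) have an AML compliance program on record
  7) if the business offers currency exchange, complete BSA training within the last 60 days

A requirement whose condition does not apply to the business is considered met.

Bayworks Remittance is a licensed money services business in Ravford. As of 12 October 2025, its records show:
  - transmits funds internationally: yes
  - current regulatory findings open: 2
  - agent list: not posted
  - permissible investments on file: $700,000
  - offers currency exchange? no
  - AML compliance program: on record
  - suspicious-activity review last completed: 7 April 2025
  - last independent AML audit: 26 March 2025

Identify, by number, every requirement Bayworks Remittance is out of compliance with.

1. suspicious-activity review 188 days ago vs limit 180 → not met
2. permissible investments $700,000 ≥ $625,000 → met
3. agent list absent → not met
4. condition 'transmits funds internationally' holds; regulatory findings open 2 > 0 → not met
5. independent AML audit 200 days ago vs limit 270 → met
6. AML compliance program present → met
7. condition 'offers currency exchange' does not hold → requirement n/a → met
Not met: 1, 3, 4

1, 3, 4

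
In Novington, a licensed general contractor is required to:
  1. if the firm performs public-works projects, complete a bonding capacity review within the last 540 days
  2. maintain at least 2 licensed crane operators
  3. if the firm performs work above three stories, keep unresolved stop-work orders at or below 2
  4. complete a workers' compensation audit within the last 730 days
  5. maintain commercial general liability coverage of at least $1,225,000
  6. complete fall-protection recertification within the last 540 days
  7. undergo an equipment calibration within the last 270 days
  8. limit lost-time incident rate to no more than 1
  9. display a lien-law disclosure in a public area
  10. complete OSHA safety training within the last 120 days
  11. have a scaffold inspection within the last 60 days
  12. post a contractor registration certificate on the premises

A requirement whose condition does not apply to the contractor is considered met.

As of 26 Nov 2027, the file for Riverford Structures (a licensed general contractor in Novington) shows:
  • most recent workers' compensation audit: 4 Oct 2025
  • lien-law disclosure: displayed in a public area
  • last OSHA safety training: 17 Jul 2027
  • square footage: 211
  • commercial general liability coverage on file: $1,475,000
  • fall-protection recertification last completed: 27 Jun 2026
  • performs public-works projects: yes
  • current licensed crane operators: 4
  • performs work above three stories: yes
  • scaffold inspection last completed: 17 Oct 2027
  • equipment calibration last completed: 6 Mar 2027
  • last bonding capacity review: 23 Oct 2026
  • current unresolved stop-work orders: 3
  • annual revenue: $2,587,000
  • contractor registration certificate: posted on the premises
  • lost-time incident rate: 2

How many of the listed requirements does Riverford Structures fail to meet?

1. condition 'performs public-works projects' holds; bonding capacity review 399 days ago vs limit 540 → met
2. licensed crane operators 4 ≥ 2 → met
3. condition 'performs work above three stories' holds; unresolved stop-work orders 3 > 2 → not met
4. workers' compensation audit 783 days ago vs limit 730 → not met
5. commercial general liability coverage $1,475,000 ≥ $1,225,000 → met
6. fall-protection recertification 517 days ago vs limit 540 → met
7. equipment calibration 265 days ago vs limit 270 → met
8. lost-time incident rate 2 > 1 → not met
9. lien-law disclosure present → met
10. OSHA safety training 132 days ago vs limit 120 → not met
11. scaffold inspection 40 days ago vs limit 60 → met
12. contractor registration certificate present → met
Not met: 4 of 12

4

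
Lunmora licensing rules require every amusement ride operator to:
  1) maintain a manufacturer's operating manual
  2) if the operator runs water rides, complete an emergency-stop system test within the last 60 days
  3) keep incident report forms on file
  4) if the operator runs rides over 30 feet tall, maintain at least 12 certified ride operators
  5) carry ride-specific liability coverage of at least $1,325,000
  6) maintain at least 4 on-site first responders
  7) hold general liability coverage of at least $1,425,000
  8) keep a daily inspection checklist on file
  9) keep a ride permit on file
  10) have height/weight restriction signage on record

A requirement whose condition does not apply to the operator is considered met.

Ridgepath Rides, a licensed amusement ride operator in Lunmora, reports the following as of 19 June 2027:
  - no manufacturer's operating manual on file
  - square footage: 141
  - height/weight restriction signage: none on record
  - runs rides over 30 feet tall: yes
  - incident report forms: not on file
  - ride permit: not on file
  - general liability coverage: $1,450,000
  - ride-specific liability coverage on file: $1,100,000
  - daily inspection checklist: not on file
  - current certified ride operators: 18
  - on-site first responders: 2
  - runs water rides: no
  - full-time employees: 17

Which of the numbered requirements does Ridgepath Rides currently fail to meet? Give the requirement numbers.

1, 3, 5, 6, 8, 9, 10

1. manufacturer's operating manual absent → not met
2. condition 'runs water rides' does not hold → requirement n/a → met
3. incident report forms absent → not met
4. condition 'runs rides over 30 feet tall' holds; certified ride operators 18 ≥ 12 → met
5. ride-specific liability coverage $1,100,000 < $1,325,000 → not met
6. on-site first responders 2 < 4 → not met
7. general liability coverage $1,450,000 ≥ $1,425,000 → met
8. daily inspection checklist absent → not met
9. ride permit absent → not met
10. height/weight restriction signage absent → not met
Not met: 1, 3, 5, 6, 8, 9, 10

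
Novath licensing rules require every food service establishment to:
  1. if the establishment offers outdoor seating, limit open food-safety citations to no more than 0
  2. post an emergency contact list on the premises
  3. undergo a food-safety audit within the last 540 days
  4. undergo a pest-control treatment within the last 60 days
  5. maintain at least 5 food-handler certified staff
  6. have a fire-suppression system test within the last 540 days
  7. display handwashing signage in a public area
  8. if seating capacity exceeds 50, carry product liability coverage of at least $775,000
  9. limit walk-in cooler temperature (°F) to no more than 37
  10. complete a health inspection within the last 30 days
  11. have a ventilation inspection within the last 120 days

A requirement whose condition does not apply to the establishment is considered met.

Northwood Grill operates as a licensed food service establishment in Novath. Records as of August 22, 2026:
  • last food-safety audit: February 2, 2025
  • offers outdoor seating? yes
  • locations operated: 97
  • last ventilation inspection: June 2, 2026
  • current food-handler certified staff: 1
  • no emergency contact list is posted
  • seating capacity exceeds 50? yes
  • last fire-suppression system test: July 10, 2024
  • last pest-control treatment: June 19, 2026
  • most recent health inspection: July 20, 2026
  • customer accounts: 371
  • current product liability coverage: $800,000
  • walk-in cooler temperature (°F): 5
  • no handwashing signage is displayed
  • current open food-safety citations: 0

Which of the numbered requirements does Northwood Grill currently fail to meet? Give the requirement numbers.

2, 3, 4, 5, 6, 7, 10

1. condition 'offers outdoor seating' holds; open food-safety citations 0 ≤ 0 → met
2. emergency contact list absent → not met
3. food-safety audit 566 days ago vs limit 540 → not met
4. pest-control treatment 64 days ago vs limit 60 → not met
5. food-handler certified staff 1 < 5 → not met
6. fire-suppression system test 773 days ago vs limit 540 → not met
7. handwashing signage absent → not met
8. condition 'seating capacity exceeds 50' holds; product liability coverage $800,000 ≥ $775,000 → met
9. walk-in cooler temperature (°F) 5 ≤ 37 → met
10. health inspection 33 days ago vs limit 30 → not met
11. ventilation inspection 81 days ago vs limit 120 → met
Not met: 2, 3, 4, 5, 6, 7, 10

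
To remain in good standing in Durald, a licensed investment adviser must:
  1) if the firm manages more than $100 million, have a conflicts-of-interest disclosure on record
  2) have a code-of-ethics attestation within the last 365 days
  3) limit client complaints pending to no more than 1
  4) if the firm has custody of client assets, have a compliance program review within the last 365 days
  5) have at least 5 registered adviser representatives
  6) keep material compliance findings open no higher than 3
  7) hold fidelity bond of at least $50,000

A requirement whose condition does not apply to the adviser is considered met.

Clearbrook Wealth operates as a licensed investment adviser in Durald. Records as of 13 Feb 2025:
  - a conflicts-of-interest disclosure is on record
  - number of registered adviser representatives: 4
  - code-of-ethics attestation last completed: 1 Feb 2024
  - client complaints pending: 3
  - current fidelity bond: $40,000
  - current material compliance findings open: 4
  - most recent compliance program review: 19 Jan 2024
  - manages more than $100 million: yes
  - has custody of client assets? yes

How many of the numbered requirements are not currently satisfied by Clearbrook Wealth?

1. condition 'manages more than $100 million' holds; conflicts-of-interest disclosure present → met
2. code-of-ethics attestation 378 days ago vs limit 365 → not met
3. client complaints pending 3 > 1 → not met
4. condition 'has custody of client assets' holds; compliance program review 391 days ago vs limit 365 → not met
5. registered adviser representatives 4 < 5 → not met
6. material compliance findings open 4 > 3 → not met
7. fidelity bond $40,000 < $50,000 → not met
Not met: 6 of 7

6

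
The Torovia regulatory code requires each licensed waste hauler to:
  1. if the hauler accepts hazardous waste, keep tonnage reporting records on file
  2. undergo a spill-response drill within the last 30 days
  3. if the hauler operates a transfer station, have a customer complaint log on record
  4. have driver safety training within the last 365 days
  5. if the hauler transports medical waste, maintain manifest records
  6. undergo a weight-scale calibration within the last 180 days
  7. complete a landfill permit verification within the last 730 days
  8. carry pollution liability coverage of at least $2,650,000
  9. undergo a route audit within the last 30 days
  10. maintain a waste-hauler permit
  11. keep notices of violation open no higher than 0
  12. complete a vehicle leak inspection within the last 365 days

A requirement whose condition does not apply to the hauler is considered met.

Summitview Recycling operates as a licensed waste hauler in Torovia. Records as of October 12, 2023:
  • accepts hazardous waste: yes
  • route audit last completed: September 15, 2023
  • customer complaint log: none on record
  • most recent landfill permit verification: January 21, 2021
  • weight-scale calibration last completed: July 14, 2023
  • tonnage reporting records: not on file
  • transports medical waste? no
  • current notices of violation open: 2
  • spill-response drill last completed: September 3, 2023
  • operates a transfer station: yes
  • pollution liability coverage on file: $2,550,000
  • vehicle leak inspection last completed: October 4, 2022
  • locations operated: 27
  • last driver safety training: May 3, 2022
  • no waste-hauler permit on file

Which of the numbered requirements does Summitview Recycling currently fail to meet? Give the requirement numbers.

1, 2, 3, 4, 7, 8, 10, 11, 12

1. condition 'accepts hazardous waste' holds; tonnage reporting records absent → not met
2. spill-response drill 39 days ago vs limit 30 → not met
3. condition 'operates a transfer station' holds; customer complaint log absent → not met
4. driver safety training 527 days ago vs limit 365 → not met
5. condition 'transports medical waste' does not hold → requirement n/a → met
6. weight-scale calibration 90 days ago vs limit 180 → met
7. landfill permit verification 994 days ago vs limit 730 → not met
8. pollution liability coverage $2,550,000 < $2,650,000 → not met
9. route audit 27 days ago vs limit 30 → met
10. waste-hauler permit absent → not met
11. notices of violation open 2 > 0 → not met
12. vehicle leak inspection 373 days ago vs limit 365 → not met
Not met: 1, 2, 3, 4, 7, 8, 10, 11, 12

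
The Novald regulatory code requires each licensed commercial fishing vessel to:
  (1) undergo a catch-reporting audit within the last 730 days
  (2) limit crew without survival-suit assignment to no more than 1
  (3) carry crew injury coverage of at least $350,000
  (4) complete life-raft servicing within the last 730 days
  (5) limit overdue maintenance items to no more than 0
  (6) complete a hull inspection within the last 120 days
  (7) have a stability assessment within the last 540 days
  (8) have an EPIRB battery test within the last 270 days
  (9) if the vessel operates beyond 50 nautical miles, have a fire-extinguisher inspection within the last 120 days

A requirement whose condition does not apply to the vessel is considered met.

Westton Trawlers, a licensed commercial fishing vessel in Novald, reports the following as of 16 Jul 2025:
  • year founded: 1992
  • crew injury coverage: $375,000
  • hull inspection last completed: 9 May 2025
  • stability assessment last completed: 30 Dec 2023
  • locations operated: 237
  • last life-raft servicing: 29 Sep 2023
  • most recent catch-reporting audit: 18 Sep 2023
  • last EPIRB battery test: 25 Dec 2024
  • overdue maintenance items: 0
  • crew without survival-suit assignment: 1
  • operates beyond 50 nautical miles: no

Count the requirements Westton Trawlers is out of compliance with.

1. catch-reporting audit 667 days ago vs limit 730 → met
2. crew without survival-suit assignment 1 ≤ 1 → met
3. crew injury coverage $375,000 ≥ $350,000 → met
4. life-raft servicing 656 days ago vs limit 730 → met
5. overdue maintenance items 0 ≤ 0 → met
6. hull inspection 68 days ago vs limit 120 → met
7. stability assessment 564 days ago vs limit 540 → not met
8. EPIRB battery test 203 days ago vs limit 270 → met
9. condition 'operates beyond 50 nautical miles' does not hold → requirement n/a → met
Not met: 1 of 9

1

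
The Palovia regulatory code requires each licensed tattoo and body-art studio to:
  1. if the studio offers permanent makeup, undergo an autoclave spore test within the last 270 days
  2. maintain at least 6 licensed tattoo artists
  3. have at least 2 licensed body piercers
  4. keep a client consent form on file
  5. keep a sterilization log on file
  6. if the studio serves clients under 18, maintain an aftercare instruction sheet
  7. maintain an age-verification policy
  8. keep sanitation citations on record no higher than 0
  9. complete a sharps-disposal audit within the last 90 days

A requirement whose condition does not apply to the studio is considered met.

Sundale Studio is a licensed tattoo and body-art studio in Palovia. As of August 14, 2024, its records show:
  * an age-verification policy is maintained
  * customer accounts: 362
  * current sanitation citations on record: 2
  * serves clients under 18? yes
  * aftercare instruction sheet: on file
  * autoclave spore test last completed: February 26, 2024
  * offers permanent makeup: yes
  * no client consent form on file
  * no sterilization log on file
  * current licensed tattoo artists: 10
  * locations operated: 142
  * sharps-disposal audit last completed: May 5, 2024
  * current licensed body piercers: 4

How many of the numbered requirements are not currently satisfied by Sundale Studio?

1. condition 'offers permanent makeup' holds; autoclave spore test 170 days ago vs limit 270 → met
2. licensed tattoo artists 10 ≥ 6 → met
3. licensed body piercers 4 ≥ 2 → met
4. client consent form absent → not met
5. sterilization log absent → not met
6. condition 'serves clients under 18' holds; aftercare instruction sheet present → met
7. age-verification policy present → met
8. sanitation citations on record 2 > 0 → not met
9. sharps-disposal audit 101 days ago vs limit 90 → not met
Not met: 4 of 9

4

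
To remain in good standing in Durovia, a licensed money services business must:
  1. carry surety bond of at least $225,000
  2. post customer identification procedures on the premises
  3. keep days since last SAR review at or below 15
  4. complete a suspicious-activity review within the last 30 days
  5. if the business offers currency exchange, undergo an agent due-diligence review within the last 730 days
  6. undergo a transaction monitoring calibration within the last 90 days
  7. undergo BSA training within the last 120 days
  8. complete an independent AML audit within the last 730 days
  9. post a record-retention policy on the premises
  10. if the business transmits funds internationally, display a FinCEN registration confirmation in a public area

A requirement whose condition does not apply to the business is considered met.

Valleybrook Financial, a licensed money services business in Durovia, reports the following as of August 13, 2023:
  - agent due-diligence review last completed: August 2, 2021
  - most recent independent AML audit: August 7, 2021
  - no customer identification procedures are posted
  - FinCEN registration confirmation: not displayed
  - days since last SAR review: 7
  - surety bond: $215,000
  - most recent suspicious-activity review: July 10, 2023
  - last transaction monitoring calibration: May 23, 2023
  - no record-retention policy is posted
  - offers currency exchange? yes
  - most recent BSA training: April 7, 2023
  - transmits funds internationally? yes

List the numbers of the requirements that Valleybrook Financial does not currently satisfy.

1, 2, 4, 5, 7, 8, 9, 10

1. surety bond $215,000 < $225,000 → not met
2. customer identification procedures absent → not met
3. days since last SAR review 7 ≤ 15 → met
4. suspicious-activity review 34 days ago vs limit 30 → not met
5. condition 'offers currency exchange' holds; agent due-diligence review 741 days ago vs limit 730 → not met
6. transaction monitoring calibration 82 days ago vs limit 90 → met
7. BSA training 128 days ago vs limit 120 → not met
8. independent AML audit 736 days ago vs limit 730 → not met
9. record-retention policy absent → not met
10. condition 'transmits funds internationally' holds; FinCEN registration confirmation absent → not met
Not met: 1, 2, 4, 5, 7, 8, 9, 10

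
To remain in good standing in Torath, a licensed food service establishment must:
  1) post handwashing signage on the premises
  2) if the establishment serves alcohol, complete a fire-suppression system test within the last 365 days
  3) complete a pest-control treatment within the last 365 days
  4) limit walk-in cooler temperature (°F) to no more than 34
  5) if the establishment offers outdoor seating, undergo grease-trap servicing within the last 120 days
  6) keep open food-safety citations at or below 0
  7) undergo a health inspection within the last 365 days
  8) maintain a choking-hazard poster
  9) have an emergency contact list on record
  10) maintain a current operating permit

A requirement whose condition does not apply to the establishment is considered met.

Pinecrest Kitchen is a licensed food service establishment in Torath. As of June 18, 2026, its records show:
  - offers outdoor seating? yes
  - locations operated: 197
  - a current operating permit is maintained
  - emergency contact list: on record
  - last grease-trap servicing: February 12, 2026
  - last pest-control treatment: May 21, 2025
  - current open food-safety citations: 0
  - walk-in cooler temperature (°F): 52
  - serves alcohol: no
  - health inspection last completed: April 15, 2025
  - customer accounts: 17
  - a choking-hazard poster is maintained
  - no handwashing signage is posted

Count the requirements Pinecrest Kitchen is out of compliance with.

1. handwashing signage absent → not met
2. condition 'serves alcohol' does not hold → requirement n/a → met
3. pest-control treatment 393 days ago vs limit 365 → not met
4. walk-in cooler temperature (°F) 52 > 34 → not met
5. condition 'offers outdoor seating' holds; grease-trap servicing 126 days ago vs limit 120 → not met
6. open food-safety citations 0 ≤ 0 → met
7. health inspection 429 days ago vs limit 365 → not met
8. choking-hazard poster present → met
9. emergency contact list present → met
10. current operating permit present → met
Not met: 5 of 10

5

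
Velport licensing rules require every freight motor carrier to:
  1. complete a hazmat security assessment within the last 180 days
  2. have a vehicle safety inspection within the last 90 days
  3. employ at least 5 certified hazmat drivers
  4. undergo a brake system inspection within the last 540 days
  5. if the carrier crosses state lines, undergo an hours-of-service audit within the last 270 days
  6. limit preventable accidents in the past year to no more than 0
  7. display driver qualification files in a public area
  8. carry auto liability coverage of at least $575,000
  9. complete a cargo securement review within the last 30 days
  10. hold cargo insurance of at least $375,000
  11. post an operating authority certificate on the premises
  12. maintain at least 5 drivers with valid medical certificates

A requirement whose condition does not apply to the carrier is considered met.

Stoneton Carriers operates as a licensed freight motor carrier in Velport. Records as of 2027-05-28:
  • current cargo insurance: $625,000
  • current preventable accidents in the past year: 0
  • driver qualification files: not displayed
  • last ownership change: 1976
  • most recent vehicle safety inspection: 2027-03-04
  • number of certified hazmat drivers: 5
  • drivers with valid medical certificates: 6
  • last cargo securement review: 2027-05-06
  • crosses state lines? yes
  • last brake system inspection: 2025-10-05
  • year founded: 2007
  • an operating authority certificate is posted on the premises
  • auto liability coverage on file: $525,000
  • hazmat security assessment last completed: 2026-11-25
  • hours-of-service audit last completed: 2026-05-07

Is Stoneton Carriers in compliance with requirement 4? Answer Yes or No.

4. brake system inspection 600 days ago vs limit 540 → not met

No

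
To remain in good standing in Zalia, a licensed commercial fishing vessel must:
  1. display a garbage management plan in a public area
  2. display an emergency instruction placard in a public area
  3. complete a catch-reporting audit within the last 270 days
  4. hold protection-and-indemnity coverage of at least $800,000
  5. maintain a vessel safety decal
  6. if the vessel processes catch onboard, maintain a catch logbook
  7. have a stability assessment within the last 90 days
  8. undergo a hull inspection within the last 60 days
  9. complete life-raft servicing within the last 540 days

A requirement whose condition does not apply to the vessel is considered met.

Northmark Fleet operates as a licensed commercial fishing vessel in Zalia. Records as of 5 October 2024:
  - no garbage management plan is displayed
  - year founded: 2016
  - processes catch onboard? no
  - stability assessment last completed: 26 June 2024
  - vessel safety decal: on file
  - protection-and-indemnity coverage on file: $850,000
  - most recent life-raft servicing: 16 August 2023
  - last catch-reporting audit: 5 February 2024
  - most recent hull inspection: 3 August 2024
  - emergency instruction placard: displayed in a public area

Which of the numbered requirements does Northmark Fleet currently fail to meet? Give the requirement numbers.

1. garbage management plan absent → not met
2. emergency instruction placard present → met
3. catch-reporting audit 243 days ago vs limit 270 → met
4. protection-and-indemnity coverage $850,000 ≥ $800,000 → met
5. vessel safety decal present → met
6. condition 'processes catch onboard' does not hold → requirement n/a → met
7. stability assessment 101 days ago vs limit 90 → not met
8. hull inspection 63 days ago vs limit 60 → not met
9. life-raft servicing 416 days ago vs limit 540 → met
Not met: 1, 7, 8

1, 7, 8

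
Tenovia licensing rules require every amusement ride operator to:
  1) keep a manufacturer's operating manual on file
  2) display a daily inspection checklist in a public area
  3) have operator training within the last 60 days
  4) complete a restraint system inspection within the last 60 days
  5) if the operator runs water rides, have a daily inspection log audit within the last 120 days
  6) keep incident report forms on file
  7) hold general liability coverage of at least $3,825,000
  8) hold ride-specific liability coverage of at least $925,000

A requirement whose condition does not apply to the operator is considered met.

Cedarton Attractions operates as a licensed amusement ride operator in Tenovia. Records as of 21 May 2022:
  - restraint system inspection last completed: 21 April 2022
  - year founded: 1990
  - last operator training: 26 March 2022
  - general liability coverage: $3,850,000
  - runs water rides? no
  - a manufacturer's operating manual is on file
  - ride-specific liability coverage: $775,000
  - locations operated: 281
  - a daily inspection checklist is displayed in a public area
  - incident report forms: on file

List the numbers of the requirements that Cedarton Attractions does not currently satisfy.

1. manufacturer's operating manual present → met
2. daily inspection checklist present → met
3. operator training 56 days ago vs limit 60 → met
4. restraint system inspection 30 days ago vs limit 60 → met
5. condition 'runs water rides' does not hold → requirement n/a → met
6. incident report forms present → met
7. general liability coverage $3,850,000 ≥ $3,825,000 → met
8. ride-specific liability coverage $775,000 < $925,000 → not met
Not met: 8

8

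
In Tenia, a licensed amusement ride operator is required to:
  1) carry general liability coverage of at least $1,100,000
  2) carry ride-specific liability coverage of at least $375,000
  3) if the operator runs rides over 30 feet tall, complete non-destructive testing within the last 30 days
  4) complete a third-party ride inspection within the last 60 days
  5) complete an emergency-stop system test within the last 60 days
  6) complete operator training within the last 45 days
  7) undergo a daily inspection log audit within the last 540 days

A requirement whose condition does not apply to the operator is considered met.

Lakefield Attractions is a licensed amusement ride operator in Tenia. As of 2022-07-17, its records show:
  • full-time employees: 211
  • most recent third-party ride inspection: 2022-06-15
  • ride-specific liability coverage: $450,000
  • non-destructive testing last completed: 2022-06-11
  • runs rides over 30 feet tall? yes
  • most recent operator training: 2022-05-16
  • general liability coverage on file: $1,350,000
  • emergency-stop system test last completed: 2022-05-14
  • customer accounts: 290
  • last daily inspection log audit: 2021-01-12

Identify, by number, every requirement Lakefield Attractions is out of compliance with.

3, 5, 6, 7

1. general liability coverage $1,350,000 ≥ $1,100,000 → met
2. ride-specific liability coverage $450,000 ≥ $375,000 → met
3. condition 'runs rides over 30 feet tall' holds; non-destructive testing 36 days ago vs limit 30 → not met
4. third-party ride inspection 32 days ago vs limit 60 → met
5. emergency-stop system test 64 days ago vs limit 60 → not met
6. operator training 62 days ago vs limit 45 → not met
7. daily inspection log audit 551 days ago vs limit 540 → not met
Not met: 3, 5, 6, 7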